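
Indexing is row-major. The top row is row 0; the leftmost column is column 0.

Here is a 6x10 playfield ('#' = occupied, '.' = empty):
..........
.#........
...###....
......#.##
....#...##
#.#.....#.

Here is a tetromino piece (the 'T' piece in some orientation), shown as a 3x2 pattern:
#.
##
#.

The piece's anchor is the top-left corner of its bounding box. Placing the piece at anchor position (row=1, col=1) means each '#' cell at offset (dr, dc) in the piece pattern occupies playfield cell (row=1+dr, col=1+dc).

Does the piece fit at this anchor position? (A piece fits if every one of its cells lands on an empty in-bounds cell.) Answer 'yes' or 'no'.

Answer: no

Derivation:
Check each piece cell at anchor (1, 1):
  offset (0,0) -> (1,1): occupied ('#') -> FAIL
  offset (1,0) -> (2,1): empty -> OK
  offset (1,1) -> (2,2): empty -> OK
  offset (2,0) -> (3,1): empty -> OK
All cells valid: no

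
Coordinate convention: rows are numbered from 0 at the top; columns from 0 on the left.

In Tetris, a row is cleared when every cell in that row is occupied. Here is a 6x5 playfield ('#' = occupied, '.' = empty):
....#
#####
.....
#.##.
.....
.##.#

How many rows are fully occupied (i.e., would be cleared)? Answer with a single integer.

Check each row:
  row 0: 4 empty cells -> not full
  row 1: 0 empty cells -> FULL (clear)
  row 2: 5 empty cells -> not full
  row 3: 2 empty cells -> not full
  row 4: 5 empty cells -> not full
  row 5: 2 empty cells -> not full
Total rows cleared: 1

Answer: 1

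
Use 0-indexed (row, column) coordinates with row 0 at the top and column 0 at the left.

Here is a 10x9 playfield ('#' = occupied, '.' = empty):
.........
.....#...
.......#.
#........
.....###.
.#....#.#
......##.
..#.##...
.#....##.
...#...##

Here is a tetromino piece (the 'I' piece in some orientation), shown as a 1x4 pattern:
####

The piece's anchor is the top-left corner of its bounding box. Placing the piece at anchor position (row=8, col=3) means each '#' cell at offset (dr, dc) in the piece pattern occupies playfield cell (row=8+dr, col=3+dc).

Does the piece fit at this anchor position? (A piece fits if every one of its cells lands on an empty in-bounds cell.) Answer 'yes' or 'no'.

Answer: no

Derivation:
Check each piece cell at anchor (8, 3):
  offset (0,0) -> (8,3): empty -> OK
  offset (0,1) -> (8,4): empty -> OK
  offset (0,2) -> (8,5): empty -> OK
  offset (0,3) -> (8,6): occupied ('#') -> FAIL
All cells valid: no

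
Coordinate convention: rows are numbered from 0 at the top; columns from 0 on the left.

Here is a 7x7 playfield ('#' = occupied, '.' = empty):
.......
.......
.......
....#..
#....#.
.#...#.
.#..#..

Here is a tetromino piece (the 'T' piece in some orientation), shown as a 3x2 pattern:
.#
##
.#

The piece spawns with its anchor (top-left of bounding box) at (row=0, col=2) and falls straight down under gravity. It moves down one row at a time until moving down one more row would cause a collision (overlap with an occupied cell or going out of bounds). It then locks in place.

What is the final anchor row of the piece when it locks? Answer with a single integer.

Answer: 4

Derivation:
Spawn at (row=0, col=2). Try each row:
  row 0: fits
  row 1: fits
  row 2: fits
  row 3: fits
  row 4: fits
  row 5: blocked -> lock at row 4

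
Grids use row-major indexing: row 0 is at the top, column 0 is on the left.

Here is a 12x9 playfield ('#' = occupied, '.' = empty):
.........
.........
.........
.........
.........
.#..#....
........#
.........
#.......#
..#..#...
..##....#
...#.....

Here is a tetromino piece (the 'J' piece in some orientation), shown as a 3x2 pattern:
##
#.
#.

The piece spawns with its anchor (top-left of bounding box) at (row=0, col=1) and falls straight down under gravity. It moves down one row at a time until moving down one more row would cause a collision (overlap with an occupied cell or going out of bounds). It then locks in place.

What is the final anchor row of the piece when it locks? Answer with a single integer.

Answer: 2

Derivation:
Spawn at (row=0, col=1). Try each row:
  row 0: fits
  row 1: fits
  row 2: fits
  row 3: blocked -> lock at row 2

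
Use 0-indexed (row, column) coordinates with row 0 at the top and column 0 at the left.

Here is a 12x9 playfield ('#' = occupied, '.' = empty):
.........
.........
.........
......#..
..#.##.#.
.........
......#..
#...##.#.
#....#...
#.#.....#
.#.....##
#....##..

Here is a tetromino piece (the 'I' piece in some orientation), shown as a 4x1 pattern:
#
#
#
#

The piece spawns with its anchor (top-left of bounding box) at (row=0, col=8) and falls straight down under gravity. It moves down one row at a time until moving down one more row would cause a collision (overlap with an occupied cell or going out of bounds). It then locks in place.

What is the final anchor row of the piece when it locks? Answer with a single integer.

Answer: 5

Derivation:
Spawn at (row=0, col=8). Try each row:
  row 0: fits
  row 1: fits
  row 2: fits
  row 3: fits
  row 4: fits
  row 5: fits
  row 6: blocked -> lock at row 5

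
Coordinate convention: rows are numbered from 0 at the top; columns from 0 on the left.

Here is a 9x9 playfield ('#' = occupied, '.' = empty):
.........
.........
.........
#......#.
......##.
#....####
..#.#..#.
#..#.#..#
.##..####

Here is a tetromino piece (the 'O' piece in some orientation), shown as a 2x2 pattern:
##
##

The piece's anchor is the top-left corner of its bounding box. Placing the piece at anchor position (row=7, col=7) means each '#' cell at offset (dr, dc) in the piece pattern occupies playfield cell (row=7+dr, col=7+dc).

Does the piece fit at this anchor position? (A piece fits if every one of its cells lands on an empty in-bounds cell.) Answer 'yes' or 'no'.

Check each piece cell at anchor (7, 7):
  offset (0,0) -> (7,7): empty -> OK
  offset (0,1) -> (7,8): occupied ('#') -> FAIL
  offset (1,0) -> (8,7): occupied ('#') -> FAIL
  offset (1,1) -> (8,8): occupied ('#') -> FAIL
All cells valid: no

Answer: no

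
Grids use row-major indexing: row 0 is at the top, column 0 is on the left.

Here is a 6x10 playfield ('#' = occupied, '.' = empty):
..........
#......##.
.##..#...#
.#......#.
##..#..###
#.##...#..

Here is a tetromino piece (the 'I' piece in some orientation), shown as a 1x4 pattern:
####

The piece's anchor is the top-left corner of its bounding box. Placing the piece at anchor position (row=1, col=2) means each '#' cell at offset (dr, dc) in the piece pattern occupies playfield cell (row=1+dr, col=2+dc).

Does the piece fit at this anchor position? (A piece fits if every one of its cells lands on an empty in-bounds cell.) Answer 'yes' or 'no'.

Answer: yes

Derivation:
Check each piece cell at anchor (1, 2):
  offset (0,0) -> (1,2): empty -> OK
  offset (0,1) -> (1,3): empty -> OK
  offset (0,2) -> (1,4): empty -> OK
  offset (0,3) -> (1,5): empty -> OK
All cells valid: yes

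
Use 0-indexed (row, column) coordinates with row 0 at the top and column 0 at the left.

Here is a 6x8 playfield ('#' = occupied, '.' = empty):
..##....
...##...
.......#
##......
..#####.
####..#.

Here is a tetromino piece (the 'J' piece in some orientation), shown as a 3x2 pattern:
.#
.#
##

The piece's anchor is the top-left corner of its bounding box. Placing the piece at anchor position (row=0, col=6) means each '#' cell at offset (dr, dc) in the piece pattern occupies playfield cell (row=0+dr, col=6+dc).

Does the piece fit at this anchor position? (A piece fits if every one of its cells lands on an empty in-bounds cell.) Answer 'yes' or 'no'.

Check each piece cell at anchor (0, 6):
  offset (0,1) -> (0,7): empty -> OK
  offset (1,1) -> (1,7): empty -> OK
  offset (2,0) -> (2,6): empty -> OK
  offset (2,1) -> (2,7): occupied ('#') -> FAIL
All cells valid: no

Answer: no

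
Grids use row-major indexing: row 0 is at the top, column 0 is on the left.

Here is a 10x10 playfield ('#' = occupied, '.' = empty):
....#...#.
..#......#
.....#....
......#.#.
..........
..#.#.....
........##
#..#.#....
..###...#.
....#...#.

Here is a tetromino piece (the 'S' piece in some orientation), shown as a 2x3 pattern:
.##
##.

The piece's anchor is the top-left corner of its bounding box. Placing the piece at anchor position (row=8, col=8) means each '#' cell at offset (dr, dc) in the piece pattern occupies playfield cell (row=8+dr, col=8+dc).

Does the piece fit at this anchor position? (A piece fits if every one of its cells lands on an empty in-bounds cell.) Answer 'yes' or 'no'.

Answer: no

Derivation:
Check each piece cell at anchor (8, 8):
  offset (0,1) -> (8,9): empty -> OK
  offset (0,2) -> (8,10): out of bounds -> FAIL
  offset (1,0) -> (9,8): occupied ('#') -> FAIL
  offset (1,1) -> (9,9): empty -> OK
All cells valid: no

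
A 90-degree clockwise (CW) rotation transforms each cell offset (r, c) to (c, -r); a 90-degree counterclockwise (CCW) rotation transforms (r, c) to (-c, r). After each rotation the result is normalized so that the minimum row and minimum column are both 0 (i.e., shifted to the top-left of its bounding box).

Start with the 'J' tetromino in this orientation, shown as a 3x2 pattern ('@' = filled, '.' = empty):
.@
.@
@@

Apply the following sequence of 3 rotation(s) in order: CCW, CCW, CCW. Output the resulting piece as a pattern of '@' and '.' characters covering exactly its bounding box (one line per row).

Answer: @..
@@@

Derivation:
Start:
.@
.@
@@
After rotation 1 (CCW):
@@@
..@
After rotation 2 (CCW):
@@
@.
@.
After rotation 3 (CCW):
@..
@@@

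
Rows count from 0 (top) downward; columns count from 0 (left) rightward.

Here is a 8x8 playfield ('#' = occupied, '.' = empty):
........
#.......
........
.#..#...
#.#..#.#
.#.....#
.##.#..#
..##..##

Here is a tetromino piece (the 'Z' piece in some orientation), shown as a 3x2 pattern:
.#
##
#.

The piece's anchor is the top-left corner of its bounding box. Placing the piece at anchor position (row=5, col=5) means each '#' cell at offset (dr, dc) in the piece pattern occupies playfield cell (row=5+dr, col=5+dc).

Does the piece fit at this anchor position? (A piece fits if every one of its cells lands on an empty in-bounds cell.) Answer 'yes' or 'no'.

Check each piece cell at anchor (5, 5):
  offset (0,1) -> (5,6): empty -> OK
  offset (1,0) -> (6,5): empty -> OK
  offset (1,1) -> (6,6): empty -> OK
  offset (2,0) -> (7,5): empty -> OK
All cells valid: yes

Answer: yes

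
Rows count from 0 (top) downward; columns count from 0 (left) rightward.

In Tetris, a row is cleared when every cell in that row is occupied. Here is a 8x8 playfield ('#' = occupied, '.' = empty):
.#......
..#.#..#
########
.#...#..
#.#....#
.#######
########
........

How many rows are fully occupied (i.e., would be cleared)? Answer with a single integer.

Answer: 2

Derivation:
Check each row:
  row 0: 7 empty cells -> not full
  row 1: 5 empty cells -> not full
  row 2: 0 empty cells -> FULL (clear)
  row 3: 6 empty cells -> not full
  row 4: 5 empty cells -> not full
  row 5: 1 empty cell -> not full
  row 6: 0 empty cells -> FULL (clear)
  row 7: 8 empty cells -> not full
Total rows cleared: 2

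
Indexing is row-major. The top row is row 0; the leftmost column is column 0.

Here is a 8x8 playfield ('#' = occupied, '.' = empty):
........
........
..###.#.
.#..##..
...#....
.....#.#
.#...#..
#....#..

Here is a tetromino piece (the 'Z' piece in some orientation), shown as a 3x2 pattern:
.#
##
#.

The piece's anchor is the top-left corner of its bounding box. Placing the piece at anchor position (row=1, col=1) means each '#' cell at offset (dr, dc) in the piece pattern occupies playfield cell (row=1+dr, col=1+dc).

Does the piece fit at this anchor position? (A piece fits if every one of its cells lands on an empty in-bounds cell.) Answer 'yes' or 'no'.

Answer: no

Derivation:
Check each piece cell at anchor (1, 1):
  offset (0,1) -> (1,2): empty -> OK
  offset (1,0) -> (2,1): empty -> OK
  offset (1,1) -> (2,2): occupied ('#') -> FAIL
  offset (2,0) -> (3,1): occupied ('#') -> FAIL
All cells valid: no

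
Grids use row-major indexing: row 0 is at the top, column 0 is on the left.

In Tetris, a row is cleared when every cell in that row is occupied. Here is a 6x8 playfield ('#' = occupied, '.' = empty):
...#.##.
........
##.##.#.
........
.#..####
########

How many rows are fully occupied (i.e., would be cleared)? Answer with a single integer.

Check each row:
  row 0: 5 empty cells -> not full
  row 1: 8 empty cells -> not full
  row 2: 3 empty cells -> not full
  row 3: 8 empty cells -> not full
  row 4: 3 empty cells -> not full
  row 5: 0 empty cells -> FULL (clear)
Total rows cleared: 1

Answer: 1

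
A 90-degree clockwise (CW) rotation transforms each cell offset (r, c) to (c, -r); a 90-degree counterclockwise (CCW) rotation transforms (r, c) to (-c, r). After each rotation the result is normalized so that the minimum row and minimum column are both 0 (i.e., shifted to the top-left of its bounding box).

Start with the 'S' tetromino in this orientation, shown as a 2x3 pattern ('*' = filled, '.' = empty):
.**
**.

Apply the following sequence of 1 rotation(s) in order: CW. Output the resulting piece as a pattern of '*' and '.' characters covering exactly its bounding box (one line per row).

Answer: *.
**
.*

Derivation:
Start:
.**
**.
After rotation 1 (CW):
*.
**
.*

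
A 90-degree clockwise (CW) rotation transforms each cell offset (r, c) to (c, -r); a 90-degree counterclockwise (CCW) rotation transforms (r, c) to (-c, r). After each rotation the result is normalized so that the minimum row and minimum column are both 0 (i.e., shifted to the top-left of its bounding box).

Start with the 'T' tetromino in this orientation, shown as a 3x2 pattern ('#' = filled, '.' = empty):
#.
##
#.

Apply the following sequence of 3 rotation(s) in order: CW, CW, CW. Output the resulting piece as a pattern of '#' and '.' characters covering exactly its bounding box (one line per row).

Answer: .#.
###

Derivation:
Start:
#.
##
#.
After rotation 1 (CW):
###
.#.
After rotation 2 (CW):
.#
##
.#
After rotation 3 (CW):
.#.
###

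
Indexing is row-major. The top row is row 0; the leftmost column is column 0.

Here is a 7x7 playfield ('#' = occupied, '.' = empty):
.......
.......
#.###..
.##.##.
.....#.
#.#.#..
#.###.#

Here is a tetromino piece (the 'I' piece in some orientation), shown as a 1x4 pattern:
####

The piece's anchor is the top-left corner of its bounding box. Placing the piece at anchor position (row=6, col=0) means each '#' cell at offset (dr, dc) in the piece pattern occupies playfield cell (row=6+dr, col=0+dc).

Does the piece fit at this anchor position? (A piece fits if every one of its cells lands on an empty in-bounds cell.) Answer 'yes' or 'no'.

Answer: no

Derivation:
Check each piece cell at anchor (6, 0):
  offset (0,0) -> (6,0): occupied ('#') -> FAIL
  offset (0,1) -> (6,1): empty -> OK
  offset (0,2) -> (6,2): occupied ('#') -> FAIL
  offset (0,3) -> (6,3): occupied ('#') -> FAIL
All cells valid: no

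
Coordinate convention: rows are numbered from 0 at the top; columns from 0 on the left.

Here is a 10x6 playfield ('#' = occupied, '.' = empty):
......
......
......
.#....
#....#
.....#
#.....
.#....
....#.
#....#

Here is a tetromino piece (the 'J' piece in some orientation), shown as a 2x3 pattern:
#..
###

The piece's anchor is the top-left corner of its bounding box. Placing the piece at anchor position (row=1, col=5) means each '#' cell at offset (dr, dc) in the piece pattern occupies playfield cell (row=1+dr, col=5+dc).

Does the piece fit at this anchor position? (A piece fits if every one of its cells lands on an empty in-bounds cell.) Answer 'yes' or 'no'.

Check each piece cell at anchor (1, 5):
  offset (0,0) -> (1,5): empty -> OK
  offset (1,0) -> (2,5): empty -> OK
  offset (1,1) -> (2,6): out of bounds -> FAIL
  offset (1,2) -> (2,7): out of bounds -> FAIL
All cells valid: no

Answer: no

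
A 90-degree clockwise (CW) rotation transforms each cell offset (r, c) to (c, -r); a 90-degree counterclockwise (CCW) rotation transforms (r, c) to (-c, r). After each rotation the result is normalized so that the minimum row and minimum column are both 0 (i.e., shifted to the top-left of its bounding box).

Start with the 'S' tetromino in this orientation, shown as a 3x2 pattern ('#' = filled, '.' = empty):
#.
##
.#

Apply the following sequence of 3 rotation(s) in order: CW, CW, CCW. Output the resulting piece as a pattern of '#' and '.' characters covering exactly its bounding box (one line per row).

Start:
#.
##
.#
After rotation 1 (CW):
.##
##.
After rotation 2 (CW):
#.
##
.#
After rotation 3 (CCW):
.##
##.

Answer: .##
##.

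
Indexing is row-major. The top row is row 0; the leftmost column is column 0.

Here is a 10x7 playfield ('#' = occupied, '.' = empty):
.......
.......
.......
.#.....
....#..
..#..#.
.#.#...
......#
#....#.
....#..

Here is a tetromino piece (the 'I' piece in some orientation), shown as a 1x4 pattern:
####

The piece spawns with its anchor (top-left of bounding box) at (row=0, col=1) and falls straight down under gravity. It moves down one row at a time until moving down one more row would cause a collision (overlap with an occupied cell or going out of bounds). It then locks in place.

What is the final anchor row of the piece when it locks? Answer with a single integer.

Spawn at (row=0, col=1). Try each row:
  row 0: fits
  row 1: fits
  row 2: fits
  row 3: blocked -> lock at row 2

Answer: 2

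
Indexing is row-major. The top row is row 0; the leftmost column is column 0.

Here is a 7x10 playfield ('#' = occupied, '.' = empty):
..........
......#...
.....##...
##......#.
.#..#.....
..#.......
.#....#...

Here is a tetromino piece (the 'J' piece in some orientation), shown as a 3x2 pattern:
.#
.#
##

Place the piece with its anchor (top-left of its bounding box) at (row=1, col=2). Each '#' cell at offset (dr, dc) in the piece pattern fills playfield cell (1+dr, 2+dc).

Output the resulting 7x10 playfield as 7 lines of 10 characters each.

Answer: ..........
...#..#...
...#.##...
####....#.
.#..#.....
..#.......
.#....#...

Derivation:
Fill (1+0,2+1) = (1,3)
Fill (1+1,2+1) = (2,3)
Fill (1+2,2+0) = (3,2)
Fill (1+2,2+1) = (3,3)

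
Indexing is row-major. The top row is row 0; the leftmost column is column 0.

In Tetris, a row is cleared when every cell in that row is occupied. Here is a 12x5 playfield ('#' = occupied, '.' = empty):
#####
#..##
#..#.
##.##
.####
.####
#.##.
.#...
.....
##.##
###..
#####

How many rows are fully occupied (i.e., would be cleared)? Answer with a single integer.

Check each row:
  row 0: 0 empty cells -> FULL (clear)
  row 1: 2 empty cells -> not full
  row 2: 3 empty cells -> not full
  row 3: 1 empty cell -> not full
  row 4: 1 empty cell -> not full
  row 5: 1 empty cell -> not full
  row 6: 2 empty cells -> not full
  row 7: 4 empty cells -> not full
  row 8: 5 empty cells -> not full
  row 9: 1 empty cell -> not full
  row 10: 2 empty cells -> not full
  row 11: 0 empty cells -> FULL (clear)
Total rows cleared: 2

Answer: 2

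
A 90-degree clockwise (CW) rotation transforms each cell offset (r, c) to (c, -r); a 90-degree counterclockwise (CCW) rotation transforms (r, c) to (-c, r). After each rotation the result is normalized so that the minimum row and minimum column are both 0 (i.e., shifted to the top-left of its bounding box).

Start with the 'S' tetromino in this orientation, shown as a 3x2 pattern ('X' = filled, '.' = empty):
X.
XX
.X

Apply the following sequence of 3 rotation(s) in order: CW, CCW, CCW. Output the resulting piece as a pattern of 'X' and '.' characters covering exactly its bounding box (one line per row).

Answer: .XX
XX.

Derivation:
Start:
X.
XX
.X
After rotation 1 (CW):
.XX
XX.
After rotation 2 (CCW):
X.
XX
.X
After rotation 3 (CCW):
.XX
XX.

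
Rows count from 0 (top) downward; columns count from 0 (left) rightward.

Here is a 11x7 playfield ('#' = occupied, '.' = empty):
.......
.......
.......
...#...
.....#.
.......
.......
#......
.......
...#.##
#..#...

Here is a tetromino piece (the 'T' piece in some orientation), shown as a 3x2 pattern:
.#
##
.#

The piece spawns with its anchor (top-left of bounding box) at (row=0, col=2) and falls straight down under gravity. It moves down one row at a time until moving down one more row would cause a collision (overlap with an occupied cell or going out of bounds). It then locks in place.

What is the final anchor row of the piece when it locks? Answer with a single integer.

Answer: 0

Derivation:
Spawn at (row=0, col=2). Try each row:
  row 0: fits
  row 1: blocked -> lock at row 0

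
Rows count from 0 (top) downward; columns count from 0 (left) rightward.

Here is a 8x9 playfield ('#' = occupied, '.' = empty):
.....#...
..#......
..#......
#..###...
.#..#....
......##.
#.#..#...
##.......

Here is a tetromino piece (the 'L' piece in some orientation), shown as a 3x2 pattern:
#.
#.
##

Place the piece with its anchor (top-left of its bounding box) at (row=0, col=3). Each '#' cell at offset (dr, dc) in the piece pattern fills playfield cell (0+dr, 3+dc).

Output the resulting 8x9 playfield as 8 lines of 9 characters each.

Fill (0+0,3+0) = (0,3)
Fill (0+1,3+0) = (1,3)
Fill (0+2,3+0) = (2,3)
Fill (0+2,3+1) = (2,4)

Answer: ...#.#...
..##.....
..###....
#..###...
.#..#....
......##.
#.#..#...
##.......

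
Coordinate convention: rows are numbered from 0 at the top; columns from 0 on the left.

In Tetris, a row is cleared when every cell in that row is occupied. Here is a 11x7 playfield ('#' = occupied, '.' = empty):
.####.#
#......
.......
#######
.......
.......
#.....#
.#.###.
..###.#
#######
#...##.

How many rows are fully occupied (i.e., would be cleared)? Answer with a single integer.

Check each row:
  row 0: 2 empty cells -> not full
  row 1: 6 empty cells -> not full
  row 2: 7 empty cells -> not full
  row 3: 0 empty cells -> FULL (clear)
  row 4: 7 empty cells -> not full
  row 5: 7 empty cells -> not full
  row 6: 5 empty cells -> not full
  row 7: 3 empty cells -> not full
  row 8: 3 empty cells -> not full
  row 9: 0 empty cells -> FULL (clear)
  row 10: 4 empty cells -> not full
Total rows cleared: 2

Answer: 2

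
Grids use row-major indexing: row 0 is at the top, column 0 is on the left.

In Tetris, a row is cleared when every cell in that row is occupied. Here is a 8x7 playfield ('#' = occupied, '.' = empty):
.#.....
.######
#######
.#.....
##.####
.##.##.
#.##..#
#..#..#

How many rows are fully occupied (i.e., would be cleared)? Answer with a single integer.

Answer: 1

Derivation:
Check each row:
  row 0: 6 empty cells -> not full
  row 1: 1 empty cell -> not full
  row 2: 0 empty cells -> FULL (clear)
  row 3: 6 empty cells -> not full
  row 4: 1 empty cell -> not full
  row 5: 3 empty cells -> not full
  row 6: 3 empty cells -> not full
  row 7: 4 empty cells -> not full
Total rows cleared: 1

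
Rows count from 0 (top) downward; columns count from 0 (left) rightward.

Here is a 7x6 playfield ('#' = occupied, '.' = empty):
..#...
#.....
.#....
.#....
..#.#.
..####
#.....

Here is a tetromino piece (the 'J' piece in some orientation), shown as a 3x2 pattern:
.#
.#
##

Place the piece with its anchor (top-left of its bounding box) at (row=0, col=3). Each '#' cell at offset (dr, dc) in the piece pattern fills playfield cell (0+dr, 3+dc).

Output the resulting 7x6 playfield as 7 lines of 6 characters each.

Answer: ..#.#.
#...#.
.#.##.
.#....
..#.#.
..####
#.....

Derivation:
Fill (0+0,3+1) = (0,4)
Fill (0+1,3+1) = (1,4)
Fill (0+2,3+0) = (2,3)
Fill (0+2,3+1) = (2,4)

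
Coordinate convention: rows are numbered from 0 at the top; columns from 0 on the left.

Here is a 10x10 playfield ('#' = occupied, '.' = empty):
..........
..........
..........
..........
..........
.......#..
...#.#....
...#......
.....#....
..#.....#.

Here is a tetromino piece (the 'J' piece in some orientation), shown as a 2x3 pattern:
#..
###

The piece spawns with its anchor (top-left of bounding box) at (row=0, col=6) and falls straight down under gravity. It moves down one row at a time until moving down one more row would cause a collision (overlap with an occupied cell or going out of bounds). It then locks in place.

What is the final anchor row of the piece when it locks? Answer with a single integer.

Spawn at (row=0, col=6). Try each row:
  row 0: fits
  row 1: fits
  row 2: fits
  row 3: fits
  row 4: blocked -> lock at row 3

Answer: 3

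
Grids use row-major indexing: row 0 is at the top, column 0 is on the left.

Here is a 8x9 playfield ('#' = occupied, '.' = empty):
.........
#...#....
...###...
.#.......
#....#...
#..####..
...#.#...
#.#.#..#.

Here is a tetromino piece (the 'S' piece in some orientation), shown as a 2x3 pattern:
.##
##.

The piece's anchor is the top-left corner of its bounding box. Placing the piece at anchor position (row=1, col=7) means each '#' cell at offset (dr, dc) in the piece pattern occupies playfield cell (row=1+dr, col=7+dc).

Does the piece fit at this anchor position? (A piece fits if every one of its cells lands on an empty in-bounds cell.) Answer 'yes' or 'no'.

Answer: no

Derivation:
Check each piece cell at anchor (1, 7):
  offset (0,1) -> (1,8): empty -> OK
  offset (0,2) -> (1,9): out of bounds -> FAIL
  offset (1,0) -> (2,7): empty -> OK
  offset (1,1) -> (2,8): empty -> OK
All cells valid: no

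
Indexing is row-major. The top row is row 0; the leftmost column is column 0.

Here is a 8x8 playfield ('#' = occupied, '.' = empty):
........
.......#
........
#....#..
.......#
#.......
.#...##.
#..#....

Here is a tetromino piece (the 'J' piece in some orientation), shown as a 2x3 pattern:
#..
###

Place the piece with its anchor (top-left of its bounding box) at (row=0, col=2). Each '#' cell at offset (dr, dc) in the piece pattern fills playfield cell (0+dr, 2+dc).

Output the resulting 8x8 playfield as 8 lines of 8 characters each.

Answer: ..#.....
..###..#
........
#....#..
.......#
#.......
.#...##.
#..#....

Derivation:
Fill (0+0,2+0) = (0,2)
Fill (0+1,2+0) = (1,2)
Fill (0+1,2+1) = (1,3)
Fill (0+1,2+2) = (1,4)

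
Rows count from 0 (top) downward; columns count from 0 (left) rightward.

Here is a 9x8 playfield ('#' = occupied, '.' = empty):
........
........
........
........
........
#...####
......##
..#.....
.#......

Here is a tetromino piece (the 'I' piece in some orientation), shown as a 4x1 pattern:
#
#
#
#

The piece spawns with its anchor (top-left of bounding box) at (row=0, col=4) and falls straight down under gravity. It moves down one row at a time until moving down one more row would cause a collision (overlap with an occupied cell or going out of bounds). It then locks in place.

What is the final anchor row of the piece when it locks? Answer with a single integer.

Spawn at (row=0, col=4). Try each row:
  row 0: fits
  row 1: fits
  row 2: blocked -> lock at row 1

Answer: 1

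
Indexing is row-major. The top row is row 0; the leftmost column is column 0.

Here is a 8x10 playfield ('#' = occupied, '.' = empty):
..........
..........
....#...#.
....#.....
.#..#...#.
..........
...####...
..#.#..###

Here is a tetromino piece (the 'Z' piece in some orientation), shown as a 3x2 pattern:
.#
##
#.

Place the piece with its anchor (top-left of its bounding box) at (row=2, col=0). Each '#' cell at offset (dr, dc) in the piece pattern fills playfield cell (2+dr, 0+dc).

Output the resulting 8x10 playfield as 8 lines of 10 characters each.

Fill (2+0,0+1) = (2,1)
Fill (2+1,0+0) = (3,0)
Fill (2+1,0+1) = (3,1)
Fill (2+2,0+0) = (4,0)

Answer: ..........
..........
.#..#...#.
##..#.....
##..#...#.
..........
...####...
..#.#..###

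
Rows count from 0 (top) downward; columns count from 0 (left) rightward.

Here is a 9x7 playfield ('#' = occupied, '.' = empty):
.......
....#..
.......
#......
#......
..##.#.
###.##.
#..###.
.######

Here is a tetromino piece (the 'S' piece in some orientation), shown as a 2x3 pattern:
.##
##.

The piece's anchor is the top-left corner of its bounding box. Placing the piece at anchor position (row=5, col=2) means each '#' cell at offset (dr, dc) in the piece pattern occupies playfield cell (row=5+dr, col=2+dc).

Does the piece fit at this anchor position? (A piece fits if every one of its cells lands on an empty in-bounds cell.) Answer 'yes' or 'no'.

Check each piece cell at anchor (5, 2):
  offset (0,1) -> (5,3): occupied ('#') -> FAIL
  offset (0,2) -> (5,4): empty -> OK
  offset (1,0) -> (6,2): occupied ('#') -> FAIL
  offset (1,1) -> (6,3): empty -> OK
All cells valid: no

Answer: no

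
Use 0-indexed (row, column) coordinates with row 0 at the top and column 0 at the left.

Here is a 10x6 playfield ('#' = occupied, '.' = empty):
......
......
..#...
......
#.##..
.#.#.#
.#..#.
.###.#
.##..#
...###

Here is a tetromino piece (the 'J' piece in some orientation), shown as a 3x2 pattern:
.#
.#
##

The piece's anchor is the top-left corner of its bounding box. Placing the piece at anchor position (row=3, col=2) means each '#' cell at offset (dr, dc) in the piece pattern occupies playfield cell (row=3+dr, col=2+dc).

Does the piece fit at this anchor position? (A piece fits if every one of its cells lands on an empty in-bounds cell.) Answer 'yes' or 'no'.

Check each piece cell at anchor (3, 2):
  offset (0,1) -> (3,3): empty -> OK
  offset (1,1) -> (4,3): occupied ('#') -> FAIL
  offset (2,0) -> (5,2): empty -> OK
  offset (2,1) -> (5,3): occupied ('#') -> FAIL
All cells valid: no

Answer: no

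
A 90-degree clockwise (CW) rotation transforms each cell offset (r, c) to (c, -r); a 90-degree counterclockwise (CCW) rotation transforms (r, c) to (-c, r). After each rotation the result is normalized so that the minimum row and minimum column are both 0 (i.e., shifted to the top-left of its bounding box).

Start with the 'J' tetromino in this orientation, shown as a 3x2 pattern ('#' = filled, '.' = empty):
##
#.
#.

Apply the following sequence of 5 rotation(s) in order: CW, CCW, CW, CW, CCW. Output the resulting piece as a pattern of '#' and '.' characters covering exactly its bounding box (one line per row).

Answer: ###
..#

Derivation:
Start:
##
#.
#.
After rotation 1 (CW):
###
..#
After rotation 2 (CCW):
##
#.
#.
After rotation 3 (CW):
###
..#
After rotation 4 (CW):
.#
.#
##
After rotation 5 (CCW):
###
..#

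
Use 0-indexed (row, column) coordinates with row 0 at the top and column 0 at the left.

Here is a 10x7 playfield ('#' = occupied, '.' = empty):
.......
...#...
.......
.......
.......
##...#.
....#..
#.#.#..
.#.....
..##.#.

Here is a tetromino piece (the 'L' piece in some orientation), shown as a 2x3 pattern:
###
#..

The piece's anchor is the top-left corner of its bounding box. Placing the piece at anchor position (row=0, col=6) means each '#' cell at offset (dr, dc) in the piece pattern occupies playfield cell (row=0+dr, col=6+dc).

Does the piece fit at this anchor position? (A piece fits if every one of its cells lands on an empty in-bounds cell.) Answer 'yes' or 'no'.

Check each piece cell at anchor (0, 6):
  offset (0,0) -> (0,6): empty -> OK
  offset (0,1) -> (0,7): out of bounds -> FAIL
  offset (0,2) -> (0,8): out of bounds -> FAIL
  offset (1,0) -> (1,6): empty -> OK
All cells valid: no

Answer: no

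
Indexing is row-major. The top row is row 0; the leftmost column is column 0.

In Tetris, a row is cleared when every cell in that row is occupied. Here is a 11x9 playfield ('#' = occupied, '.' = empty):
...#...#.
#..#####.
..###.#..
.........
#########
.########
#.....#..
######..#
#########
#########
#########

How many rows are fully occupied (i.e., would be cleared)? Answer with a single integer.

Answer: 4

Derivation:
Check each row:
  row 0: 7 empty cells -> not full
  row 1: 3 empty cells -> not full
  row 2: 5 empty cells -> not full
  row 3: 9 empty cells -> not full
  row 4: 0 empty cells -> FULL (clear)
  row 5: 1 empty cell -> not full
  row 6: 7 empty cells -> not full
  row 7: 2 empty cells -> not full
  row 8: 0 empty cells -> FULL (clear)
  row 9: 0 empty cells -> FULL (clear)
  row 10: 0 empty cells -> FULL (clear)
Total rows cleared: 4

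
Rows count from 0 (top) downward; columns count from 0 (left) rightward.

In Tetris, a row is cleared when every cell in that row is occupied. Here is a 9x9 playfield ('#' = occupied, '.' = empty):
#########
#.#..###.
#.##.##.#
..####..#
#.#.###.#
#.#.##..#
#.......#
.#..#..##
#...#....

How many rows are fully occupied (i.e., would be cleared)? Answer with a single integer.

Check each row:
  row 0: 0 empty cells -> FULL (clear)
  row 1: 4 empty cells -> not full
  row 2: 3 empty cells -> not full
  row 3: 4 empty cells -> not full
  row 4: 3 empty cells -> not full
  row 5: 4 empty cells -> not full
  row 6: 7 empty cells -> not full
  row 7: 5 empty cells -> not full
  row 8: 7 empty cells -> not full
Total rows cleared: 1

Answer: 1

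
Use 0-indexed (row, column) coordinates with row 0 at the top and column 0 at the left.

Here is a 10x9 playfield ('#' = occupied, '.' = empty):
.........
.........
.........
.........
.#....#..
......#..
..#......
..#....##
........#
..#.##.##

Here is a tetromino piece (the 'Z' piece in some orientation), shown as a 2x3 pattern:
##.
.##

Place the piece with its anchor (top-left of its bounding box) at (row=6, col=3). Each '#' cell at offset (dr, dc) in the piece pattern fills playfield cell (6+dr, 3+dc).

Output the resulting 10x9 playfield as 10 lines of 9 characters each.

Answer: .........
.........
.........
.........
.#....#..
......#..
..###....
..#.##.##
........#
..#.##.##

Derivation:
Fill (6+0,3+0) = (6,3)
Fill (6+0,3+1) = (6,4)
Fill (6+1,3+1) = (7,4)
Fill (6+1,3+2) = (7,5)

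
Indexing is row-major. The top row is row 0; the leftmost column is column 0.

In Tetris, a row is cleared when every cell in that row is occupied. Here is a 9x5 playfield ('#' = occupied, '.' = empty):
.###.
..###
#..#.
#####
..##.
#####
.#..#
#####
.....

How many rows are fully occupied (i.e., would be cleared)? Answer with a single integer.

Answer: 3

Derivation:
Check each row:
  row 0: 2 empty cells -> not full
  row 1: 2 empty cells -> not full
  row 2: 3 empty cells -> not full
  row 3: 0 empty cells -> FULL (clear)
  row 4: 3 empty cells -> not full
  row 5: 0 empty cells -> FULL (clear)
  row 6: 3 empty cells -> not full
  row 7: 0 empty cells -> FULL (clear)
  row 8: 5 empty cells -> not full
Total rows cleared: 3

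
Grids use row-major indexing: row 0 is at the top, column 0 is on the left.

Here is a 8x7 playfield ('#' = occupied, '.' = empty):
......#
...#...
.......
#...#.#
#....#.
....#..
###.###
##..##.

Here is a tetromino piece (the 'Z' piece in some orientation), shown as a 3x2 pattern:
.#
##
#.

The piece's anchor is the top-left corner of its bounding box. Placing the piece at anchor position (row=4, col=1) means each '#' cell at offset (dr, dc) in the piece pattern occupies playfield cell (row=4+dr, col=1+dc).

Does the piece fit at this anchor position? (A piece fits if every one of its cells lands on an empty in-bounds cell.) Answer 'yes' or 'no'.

Check each piece cell at anchor (4, 1):
  offset (0,1) -> (4,2): empty -> OK
  offset (1,0) -> (5,1): empty -> OK
  offset (1,1) -> (5,2): empty -> OK
  offset (2,0) -> (6,1): occupied ('#') -> FAIL
All cells valid: no

Answer: no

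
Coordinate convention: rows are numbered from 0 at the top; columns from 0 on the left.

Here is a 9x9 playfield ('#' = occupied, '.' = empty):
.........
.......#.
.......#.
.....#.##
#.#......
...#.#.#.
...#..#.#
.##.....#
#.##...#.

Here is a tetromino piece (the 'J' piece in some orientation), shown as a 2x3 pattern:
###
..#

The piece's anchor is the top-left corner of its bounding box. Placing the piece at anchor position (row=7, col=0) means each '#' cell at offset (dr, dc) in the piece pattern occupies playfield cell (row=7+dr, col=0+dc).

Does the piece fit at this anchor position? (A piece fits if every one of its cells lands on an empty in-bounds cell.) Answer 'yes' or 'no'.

Check each piece cell at anchor (7, 0):
  offset (0,0) -> (7,0): empty -> OK
  offset (0,1) -> (7,1): occupied ('#') -> FAIL
  offset (0,2) -> (7,2): occupied ('#') -> FAIL
  offset (1,2) -> (8,2): occupied ('#') -> FAIL
All cells valid: no

Answer: no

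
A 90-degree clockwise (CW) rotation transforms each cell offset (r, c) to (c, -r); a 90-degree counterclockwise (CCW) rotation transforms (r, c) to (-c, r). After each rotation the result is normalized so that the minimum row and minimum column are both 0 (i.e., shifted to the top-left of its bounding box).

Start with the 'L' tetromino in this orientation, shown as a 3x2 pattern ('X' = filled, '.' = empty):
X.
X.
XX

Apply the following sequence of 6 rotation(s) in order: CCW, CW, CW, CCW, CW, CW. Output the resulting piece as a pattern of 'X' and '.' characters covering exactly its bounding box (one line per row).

Start:
X.
X.
XX
After rotation 1 (CCW):
..X
XXX
After rotation 2 (CW):
X.
X.
XX
After rotation 3 (CW):
XXX
X..
After rotation 4 (CCW):
X.
X.
XX
After rotation 5 (CW):
XXX
X..
After rotation 6 (CW):
XX
.X
.X

Answer: XX
.X
.X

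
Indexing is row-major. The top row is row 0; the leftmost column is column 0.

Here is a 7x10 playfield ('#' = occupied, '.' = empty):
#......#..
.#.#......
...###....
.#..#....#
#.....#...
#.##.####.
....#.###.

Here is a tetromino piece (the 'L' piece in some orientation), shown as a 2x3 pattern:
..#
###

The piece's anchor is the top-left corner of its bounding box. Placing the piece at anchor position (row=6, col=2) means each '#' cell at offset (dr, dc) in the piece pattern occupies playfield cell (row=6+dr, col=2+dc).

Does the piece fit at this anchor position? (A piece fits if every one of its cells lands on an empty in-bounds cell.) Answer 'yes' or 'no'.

Check each piece cell at anchor (6, 2):
  offset (0,2) -> (6,4): occupied ('#') -> FAIL
  offset (1,0) -> (7,2): out of bounds -> FAIL
  offset (1,1) -> (7,3): out of bounds -> FAIL
  offset (1,2) -> (7,4): out of bounds -> FAIL
All cells valid: no

Answer: no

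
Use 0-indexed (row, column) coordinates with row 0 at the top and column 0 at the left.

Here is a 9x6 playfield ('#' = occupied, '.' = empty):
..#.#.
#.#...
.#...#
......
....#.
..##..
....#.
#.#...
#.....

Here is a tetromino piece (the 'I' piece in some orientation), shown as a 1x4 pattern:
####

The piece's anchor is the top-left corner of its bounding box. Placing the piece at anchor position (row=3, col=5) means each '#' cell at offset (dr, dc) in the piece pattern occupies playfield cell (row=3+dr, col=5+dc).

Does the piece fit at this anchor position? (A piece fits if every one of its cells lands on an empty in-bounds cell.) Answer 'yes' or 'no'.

Answer: no

Derivation:
Check each piece cell at anchor (3, 5):
  offset (0,0) -> (3,5): empty -> OK
  offset (0,1) -> (3,6): out of bounds -> FAIL
  offset (0,2) -> (3,7): out of bounds -> FAIL
  offset (0,3) -> (3,8): out of bounds -> FAIL
All cells valid: no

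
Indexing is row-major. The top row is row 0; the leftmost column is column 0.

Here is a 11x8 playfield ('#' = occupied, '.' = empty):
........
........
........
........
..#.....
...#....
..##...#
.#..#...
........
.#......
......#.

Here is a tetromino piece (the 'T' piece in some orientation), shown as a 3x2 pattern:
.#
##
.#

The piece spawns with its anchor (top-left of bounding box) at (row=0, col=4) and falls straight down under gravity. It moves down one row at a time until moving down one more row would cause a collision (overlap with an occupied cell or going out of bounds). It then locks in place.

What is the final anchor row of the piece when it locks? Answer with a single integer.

Spawn at (row=0, col=4). Try each row:
  row 0: fits
  row 1: fits
  row 2: fits
  row 3: fits
  row 4: fits
  row 5: fits
  row 6: blocked -> lock at row 5

Answer: 5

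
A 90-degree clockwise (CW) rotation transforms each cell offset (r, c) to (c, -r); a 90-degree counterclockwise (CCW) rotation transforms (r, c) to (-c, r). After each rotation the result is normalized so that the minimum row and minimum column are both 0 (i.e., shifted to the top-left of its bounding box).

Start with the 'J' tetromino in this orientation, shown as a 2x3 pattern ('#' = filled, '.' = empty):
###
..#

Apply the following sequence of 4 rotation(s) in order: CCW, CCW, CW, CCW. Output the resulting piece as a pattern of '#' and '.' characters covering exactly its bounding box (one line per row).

Start:
###
..#
After rotation 1 (CCW):
##
#.
#.
After rotation 2 (CCW):
#..
###
After rotation 3 (CW):
##
#.
#.
After rotation 4 (CCW):
#..
###

Answer: #..
###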